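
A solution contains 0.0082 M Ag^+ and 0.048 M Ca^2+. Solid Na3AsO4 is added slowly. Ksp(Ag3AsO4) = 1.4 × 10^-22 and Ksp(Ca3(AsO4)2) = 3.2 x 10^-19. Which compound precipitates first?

Ag3AsO4

Precipitation of each salt starts when its ion product equals its Ksp.
For Ag3AsO4: 1.4 × 10^-22 = (0.0082)^3 × [AsO4^3-]  ⇒  [AsO4^3-] = 2.5 × 10^-16 M.
For Ca3(AsO4)2: 3.2 x 10^-19 = (0.048)^3 × [AsO4^3-]^2  ⇒  [AsO4^3-] = 5.4 × 10^-8 M.
The salt with the lower threshold [AsO4^3-] precipitates first: Ag3AsO4.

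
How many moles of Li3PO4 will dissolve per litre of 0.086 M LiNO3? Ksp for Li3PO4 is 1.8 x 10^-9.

Li3PO4(s) ⇌ 3 Li^+(aq) + PO4^3-(aq)
Ksp = [Li^+]^3[PO4^3-]
If s mol/L dissolves here, [Li^+] = 0.086 + 3s ≈ 0.086, [PO4^3-] = s (since Li^+ from LiNO3 dominates).
Ksp ≈ (0.086)^3 × s
s = 2.8 x 10^-6 M
Check: 3s = 8.5 × 10^-6 ≪ 0.086, so the approximation is valid.

2.8 × 10^-6 M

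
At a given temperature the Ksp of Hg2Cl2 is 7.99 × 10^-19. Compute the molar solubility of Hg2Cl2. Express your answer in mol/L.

s = 5.85 x 10^-7 M

Hg2Cl2(s) ⇌ Hg2^2+(aq) + 2 Cl^-(aq)
Ksp = [Hg2^2+][Cl^-]^2
Let s = molar solubility. Then [Hg2^2+] = s and [Cl^-] = 2s.
Substituting: Ksp = s(2s)^2 = 4s^3
s^3 = 7.99 × 10^-19 / 4, so s = 5.85 × 10^-7 M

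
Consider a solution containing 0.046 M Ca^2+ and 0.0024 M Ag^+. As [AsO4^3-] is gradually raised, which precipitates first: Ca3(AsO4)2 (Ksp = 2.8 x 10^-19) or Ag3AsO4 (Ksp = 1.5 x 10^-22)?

Ag3AsO4

Precipitation of each salt starts when its ion product equals its Ksp.
For Ca3(AsO4)2: 2.8 x 10^-19 = (0.046)^3 × [AsO4^3-]^2  ⇒  [AsO4^3-] = 5.4 × 10^-8 M.
For Ag3AsO4: 1.5 x 10^-22 = (0.0024)^3 × [AsO4^3-]  ⇒  [AsO4^3-] = 1.1 × 10^-14 M.
The salt with the lower threshold [AsO4^3-] precipitates first: Ag3AsO4.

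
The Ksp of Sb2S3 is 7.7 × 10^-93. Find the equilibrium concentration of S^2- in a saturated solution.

Sb2S3(s) <=> 2 Sb^3+ + 3 S^2-
Ksp = [Sb^3+]^2[S^2-]^3
With molar solubility s: [Sb^3+] = 2s, [S^2-] = 3s.
Substituting: Ksp = (2s)^2(3s)^3 = 108s^5
Solving, s = (7.7 × 10^-93/108)^(1/5) = 1.48 x 10^-19 M
[S^2-] = 3s = 4.4 x 10^-19 M

4.4e-19 M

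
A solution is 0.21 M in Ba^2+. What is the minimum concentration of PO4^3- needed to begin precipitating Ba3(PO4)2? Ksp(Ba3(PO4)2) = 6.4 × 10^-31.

Ba3(PO4)2(s) <=> 3 Ba^2+ + 2 PO4^3-
Ksp = [Ba^2+]^3[PO4^3-]^2
Precipitation begins when Q = Ksp. With [Ba^2+] = 0.21 M:
6.4 × 10^-31 = (0.21)^3 × [PO4^3-]^2
[PO4^3-] = (6.4 × 10^-31 / 9.26 × 10^-3)^(1/2) = 8.3 × 10^-15 M

[PO4^3-] = 8.3 × 10^-15 M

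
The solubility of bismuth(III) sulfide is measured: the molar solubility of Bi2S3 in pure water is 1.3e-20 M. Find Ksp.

Bi2S3(s) ⇌ 2 Bi^3+ + 3 S^2-
Let s = molar solubility. Then [Bi^3+] = 2s and [S^2-] = 3s.
Ksp = [Bi^3+]^2[S^2-]^3
Ksp = (2s)^2(3s)^3 = 108s^5
Ksp = 108 × (1.3 x 10^-20)^5 = 4.0 × 10^-98

Ksp = 4.0e-98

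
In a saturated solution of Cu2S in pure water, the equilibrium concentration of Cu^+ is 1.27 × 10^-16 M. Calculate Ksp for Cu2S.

Ksp ≈ 1.02e-48

Cu2S(s) ⇌ 2 Cu^+(aq) + S^2-(aq)
Stoichiometry gives [S^2-] = (1/2)[Cu^+] = 6.350 × 10^-17 M.
Ksp = [Cu^+]^2[S^2-]
Ksp = (1.27 × 10^-16)^2 × 6.350 × 10^-17 = 1.02 × 10^-48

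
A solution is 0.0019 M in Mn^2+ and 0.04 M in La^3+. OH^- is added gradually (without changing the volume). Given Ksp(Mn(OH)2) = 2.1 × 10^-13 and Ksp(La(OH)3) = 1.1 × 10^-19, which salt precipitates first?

Each salt begins to precipitate when Q = Ksp, i.e. when [OH^-] reaches its threshold.
For Mn(OH)2: 2.1 × 10^-13 = 0.0019 × [OH^-]^2  ⇒  [OH^-] = 1.1 x 10^-5 M.
For La(OH)3: 1.1 × 10^-19 = 0.04 × [OH^-]^3  ⇒  [OH^-] = 1.4 × 10^-6 M.
The salt with the lower threshold [OH^-] precipitates first: La(OH)3.

La(OH)3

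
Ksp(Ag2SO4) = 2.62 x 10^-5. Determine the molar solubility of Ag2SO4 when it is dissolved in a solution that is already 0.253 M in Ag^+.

Ag2SO4(s) <=> 2 Ag^+(aq) + SO4^2-(aq)
Ksp = [Ag^+]^2[SO4^2-]
Let s = moles of Ag2SO4 that dissolve per litre. [Ag^+] = 0.253 + 2s ≈ 0.253, [SO4^2-] = s (since the Ag^+ already present dominates).
Ksp ≈ (0.253)^2 × s
s = 4.09 x 10^-4 M
Check: 2s = 8.2 x 10^-4 ≪ 0.253, so the approximation is valid.

4.09e-4 M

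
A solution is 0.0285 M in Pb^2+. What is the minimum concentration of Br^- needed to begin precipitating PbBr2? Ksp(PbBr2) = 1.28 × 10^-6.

[Br^-] = 6.70 × 10^-3 M

PbBr2(s) ⇌ Pb^2+ + 2 Br^-
Ksp = [Pb^2+][Br^-]^2
Precipitation begins when Q = Ksp. With [Pb^2+] = 0.0285 M:
1.28 × 10^-6 = (0.0285) × [Br^-]^2
[Br^-] = (1.28 × 10^-6 / 2.85 x 10^-2)^(1/2) = 6.70 × 10^-3 M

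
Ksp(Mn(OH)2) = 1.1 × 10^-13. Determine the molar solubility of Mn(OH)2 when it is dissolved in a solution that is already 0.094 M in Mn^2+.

Mn(OH)2(s) ⇌ Mn^2+ + 2 OH^-
Ksp = [Mn^2+][OH^-]^2
If s mol/L dissolves here, [Mn^2+] = 0.094 + s ≈ 0.094, [OH^-] = 2s (Ksp is small, so little additional dissolves).
Ksp ≈ 0.094 × (2s)^2
s = 5.4 × 10^-7 M
Check: s = 5.4 x 10^-7 ≪ 0.094, so the approximation is valid.

s ≈ 5.4e-7 M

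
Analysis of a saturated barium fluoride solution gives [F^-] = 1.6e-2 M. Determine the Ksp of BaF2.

2.0 × 10^-6

BaF2(s) ⇌ Ba^2+(aq) + 2 F^-(aq)
Stoichiometry gives [Ba^2+] = (1/2)[F^-] = 8.00 x 10^-3 M.
Ksp = [Ba^2+][F^-]^2
Ksp = 8.00 × 10^-3 × (1.6 × 10^-2)^2 = 2.0 × 10^-6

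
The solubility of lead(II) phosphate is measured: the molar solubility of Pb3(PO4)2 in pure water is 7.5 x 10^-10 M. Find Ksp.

Pb3(PO4)2(s) <=> 3 Pb^2+(aq) + 2 PO4^3-(aq)
If s mol/L of Pb3(PO4)2 dissolves, [Pb^2+] = 3s and [PO4^3-] = 2s.
Ksp = [Pb^2+]^3[PO4^3-]^2
Substituting: Ksp = (3s)^3(2s)^2 = 108s^5
With s = 7.5 × 10^-10: Ksp = 2.6 x 10^-44

Ksp ≈ 2.6e-44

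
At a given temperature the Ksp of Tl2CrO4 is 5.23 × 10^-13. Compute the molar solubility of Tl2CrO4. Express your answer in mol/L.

s ≈ 5.08e-5 M

Tl2CrO4(s) ⇌ 2 Tl^+(aq) + CrO4^2-(aq)
Ksp = [Tl^+]^2[CrO4^2-]
For each mole of Tl2CrO4 that dissolves: [Tl^+] = 2s, [CrO4^2-] = s.
So Ksp = (2s)^2 × s = 4s^3
s^3 = 5.23 × 10^-13 / 4, so s = 5.08 × 10^-5 M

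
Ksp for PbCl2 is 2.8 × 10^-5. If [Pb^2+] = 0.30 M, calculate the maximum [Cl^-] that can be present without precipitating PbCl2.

9.7e-3 M

PbCl2(s) ⇌ Pb^2+ + 2 Cl^-
Ksp = [Pb^2+][Cl^-]^2
Precipitation begins when Q = Ksp. With [Pb^2+] = 0.30 M:
2.8 × 10^-5 = (0.30) × [Cl^-]^2
[Cl^-] = (2.8 × 10^-5 / 3.0 × 10^-1)^(1/2) = 9.7 x 10^-3 M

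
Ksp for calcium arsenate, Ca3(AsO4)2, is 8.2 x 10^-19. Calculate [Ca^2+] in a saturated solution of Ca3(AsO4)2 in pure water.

Ca3(AsO4)2(s) <=> 3 Ca^2+ + 2 AsO4^3-
Ksp = [Ca^2+]^3[AsO4^3-]^2
For each mole of Ca3(AsO4)2 that dissolves: [Ca^2+] = 3s, [AsO4^3-] = 2s.
Ksp = (3s)^3(2s)^2 = 108s^5
Solving, s = (8.2 x 10^-19/108)^(1/5) = 9.46 × 10^-5 M
[Ca^2+] = 3s = 2.8 × 10^-4 M

2.8e-4 M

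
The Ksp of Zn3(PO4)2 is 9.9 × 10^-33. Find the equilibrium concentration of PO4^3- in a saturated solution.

Zn3(PO4)2(s) ⇌ 3 Zn^2+ + 2 PO4^3-
Ksp = [Zn^2+]^3[PO4^3-]^2
Let s = molar solubility. Then [Zn^2+] = 3s and [PO4^3-] = 2s.
So Ksp = (3s)^3 × (2s)^2 = 108s^5
Solving, s = (9.9 × 10^-33/108)^(1/5) = 1.56 × 10^-7 M
[PO4^3-] = 2s = 3.1 × 10^-7 M

[PO4^3-] = 3.1 × 10^-7 M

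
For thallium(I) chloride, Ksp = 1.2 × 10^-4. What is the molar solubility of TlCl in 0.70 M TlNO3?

s ≈ 1.7e-4 M

TlCl(s) ⇌ Tl^+ + Cl^-
Ksp = [Tl^+][Cl^-]
Let s be the molar solubility in this solution. [Tl^+] = 0.70 + s ≈ 0.70, [Cl^-] = s (Ksp is small, so little additional dissolves).
Ksp ≈ 0.70 × s
s = 1.7 x 10^-4 M
Check: s = 1.7 × 10^-4 ≪ 0.70, so the approximation is valid.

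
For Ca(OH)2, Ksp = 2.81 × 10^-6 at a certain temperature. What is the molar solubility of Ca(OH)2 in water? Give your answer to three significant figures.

s ≈ 8.89e-3 M

Ca(OH)2(s) ⇌ Ca^2+(aq) + 2 OH^-(aq)
Ksp = [Ca^2+][OH^-]^2
For each mole of Ca(OH)2 that dissolves: [Ca^2+] = s, [OH^-] = 2s.
Ksp = s(2s)^2 = 4s^3
s^3 = 2.81 × 10^-6 / 4, so s = 8.89 × 10^-3 M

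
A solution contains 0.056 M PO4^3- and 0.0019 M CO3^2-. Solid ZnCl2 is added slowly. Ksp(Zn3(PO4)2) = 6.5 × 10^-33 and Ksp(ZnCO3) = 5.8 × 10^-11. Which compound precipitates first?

Zn3(PO4)2

Each salt begins to precipitate when Q = Ksp, i.e. when [Zn^2+] reaches its threshold.
For Zn3(PO4)2: 6.5 × 10^-33 = (0.056)^2 × [Zn^2+]^3  ⇒  [Zn^2+] = 1.3 x 10^-10 M.
For ZnCO3: 5.8 × 10^-11 = 0.0019 × [Zn^2+]  ⇒  [Zn^2+] = 3.1 × 10^-8 M.
The salt with the lower threshold [Zn^2+] precipitates first: Zn3(PO4)2.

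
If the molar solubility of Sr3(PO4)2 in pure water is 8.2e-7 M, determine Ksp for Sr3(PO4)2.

Ksp = 4.0e-29

Sr3(PO4)2(s) <=> 3 Sr^2+(aq) + 2 PO4^3-(aq)
With molar solubility s: [Sr^2+] = 3s, [PO4^3-] = 2s.
Ksp = [Sr^2+]^3[PO4^3-]^2
Substituting: Ksp = (3s)^3(2s)^2 = 108s^5
With s = 8.2 × 10^-7: Ksp = 4.0 x 10^-29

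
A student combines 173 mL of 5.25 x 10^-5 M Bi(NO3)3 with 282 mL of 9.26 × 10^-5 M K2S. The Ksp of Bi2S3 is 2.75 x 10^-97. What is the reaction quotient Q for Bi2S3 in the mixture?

7.53 x 10^-23

Total volume = 173 + 282 = 455 mL.
[Bi^3+] = 5.25 × 10^-5 × (173/455) = 1.996 × 10^-5 M
[S^2-] = 9.26 x 10^-5 × (282/455) = 5.739 × 10^-5 M
Bi2S3(s) ⇌ 2 Bi^3+ + 3 S^2-, so Q = [Bi^3+]^2[S^2-]^3
Q = (1.996 × 10^-5)^2(5.739 × 10^-5)^3 = 7.53 × 10^-23
Q > Ksp, so Bi2S3 will precipitate.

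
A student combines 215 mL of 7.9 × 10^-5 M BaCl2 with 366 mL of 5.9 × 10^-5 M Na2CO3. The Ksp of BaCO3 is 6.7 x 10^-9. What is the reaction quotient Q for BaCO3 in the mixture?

Total volume = 215 + 366 = 581 mL.
[Ba^2+] = 7.9 × 10^-5 × (215/581) = 2.92 × 10^-5 M
[CO3^2-] = 5.9 × 10^-5 × (366/581) = 3.72 x 10^-5 M
BaCO3(s) ⇌ Ba^2+(aq) + CO3^2-(aq), so Q = [Ba^2+][CO3^2-]
Q = (2.92 × 10^-5)(3.72 x 10^-5) = 1.1 x 10^-9
Q < Ksp, so no precipitate of BaCO3 forms.

Q = 1.1 × 10^-9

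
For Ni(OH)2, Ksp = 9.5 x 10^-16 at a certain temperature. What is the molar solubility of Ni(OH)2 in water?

6.2 × 10^-6 M

Ni(OH)2(s) ⇌ Ni^2+(aq) + 2 OH^-(aq)
Ksp = [Ni^2+][OH^-]^2
Let s = molar solubility. Then [Ni^2+] = s and [OH^-] = 2s.
Ksp = s(2s)^2 = 4s^3
Solving, s = (9.5 x 10^-16/4)^(1/3) = 6.2 x 10^-6 M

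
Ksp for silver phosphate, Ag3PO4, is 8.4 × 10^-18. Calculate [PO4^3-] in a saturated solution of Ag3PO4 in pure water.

Ag3PO4(s) ⇌ 3 Ag^+ + PO4^3-
Ksp = [Ag^+]^3[PO4^3-]
Let s = molar solubility. Then [Ag^+] = 3s and [PO4^3-] = s.
So Ksp = (3s)^3 × s = 27s^4
Solving, s = (8.4 × 10^-18/27)^(1/4) = 2.36 × 10^-5 M
[PO4^3-] = s = 2.4 × 10^-5 M

[PO4^3-] ≈ 2.4 × 10^-5 M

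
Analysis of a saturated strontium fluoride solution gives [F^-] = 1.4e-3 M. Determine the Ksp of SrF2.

SrF2(s) ⇌ Sr^2+(aq) + 2 F^-(aq)
Stoichiometry gives [Sr^2+] = (1/2)[F^-] = 7.00 × 10^-4 M.
Ksp = [Sr^2+][F^-]^2
Ksp = 7.00 × 10^-4 × (1.4 × 10^-3)^2 = 1.4 × 10^-9

Ksp ≈ 1.4e-9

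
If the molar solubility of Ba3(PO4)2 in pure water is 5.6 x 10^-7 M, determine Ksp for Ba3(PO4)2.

Ba3(PO4)2(s) <=> 3 Ba^2+ + 2 PO4^3-
If s mol/L of Ba3(PO4)2 dissolves, [Ba^2+] = 3s and [PO4^3-] = 2s.
Ksp = [Ba^2+]^3[PO4^3-]^2
Ksp = (3s)^3(2s)^2 = 108s^5
With s = 5.6 x 10^-7: Ksp = 5.9 x 10^-30

Ksp = 5.9e-30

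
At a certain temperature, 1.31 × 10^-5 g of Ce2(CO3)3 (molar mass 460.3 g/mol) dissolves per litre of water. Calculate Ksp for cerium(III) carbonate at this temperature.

Ksp ≈ 2.02 x 10^-36

Molar solubility s = (1.31 × 10^-5 g/L) / (460.3 g/mol) = 2.846 x 10^-8 M.
Ce2(CO3)3(s) <=> 2 Ce^3+ + 3 CO3^2-
For each mole of Ce2(CO3)3 that dissolves: [Ce^3+] = 2s, [CO3^2-] = 3s.
Ksp = [Ce^3+]^2[CO3^2-]^3
Substituting: Ksp = (2s)^2(3s)^3 = 108s^5
Ksp = 108 × (2.846 x 10^-8)^5 = 2.02 × 10^-36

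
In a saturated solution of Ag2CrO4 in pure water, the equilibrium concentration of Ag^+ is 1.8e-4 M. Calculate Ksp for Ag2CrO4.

Ag2CrO4(s) <=> 2 Ag^+ + CrO4^2-
Stoichiometry gives [CrO4^2-] = (1/2)[Ag^+] = 9.00 x 10^-5 M.
Ksp = [Ag^+]^2[CrO4^2-]
Ksp = (1.8 × 10^-4)^2 × 9.00 × 10^-5 = 2.9 × 10^-12

2.9 x 10^-12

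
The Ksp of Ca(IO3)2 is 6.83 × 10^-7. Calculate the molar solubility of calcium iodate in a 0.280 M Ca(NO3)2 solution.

s ≈ 7.81 × 10^-4 M

Ca(IO3)2(s) ⇌ Ca^2+ + 2 IO3^-
Ksp = [Ca^2+][IO3^-]^2
Let s = moles of Ca(IO3)2 that dissolve per litre. [Ca^2+] = 0.280 + s ≈ 0.280, [IO3^-] = 2s (common-ion effect: Ca^2+ is already 0.280 M).
Ksp ≈ 0.280 × (2s)^2
s = 7.81 × 10^-4 M
Check: s = 7.8 × 10^-4 ≪ 0.280, so the approximation is valid.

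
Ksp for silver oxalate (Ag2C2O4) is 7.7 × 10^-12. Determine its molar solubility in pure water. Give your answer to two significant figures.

Ag2C2O4(s) ⇌ 2 Ag^+(aq) + C2O4^2-(aq)
Ksp = [Ag^+]^2[C2O4^2-]
Let s = molar solubility. Then [Ag^+] = 2s and [C2O4^2-] = s.
Substituting: Ksp = (2s)^2s = 4s^3
s^3 = 7.7 × 10^-12 / 4, so s = 1.2 x 10^-4 M

s ≈ 1.2e-4 M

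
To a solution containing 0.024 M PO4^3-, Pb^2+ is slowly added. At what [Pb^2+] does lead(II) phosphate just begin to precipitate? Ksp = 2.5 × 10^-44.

Pb3(PO4)2(s) ⇌ 3 Pb^2+ + 2 PO4^3-
Ksp = [Pb^2+]^3[PO4^3-]^2
Precipitation begins when Q = Ksp. With [PO4^3-] = 0.024 M:
2.5 × 10^-44 = (0.024)^2 × [Pb^2+]^3
[Pb^2+] = (2.5 × 10^-44 / 5.76 × 10^-4)^(1/3) = 3.5 x 10^-14 M

[Pb^2+] = 3.5 x 10^-14 M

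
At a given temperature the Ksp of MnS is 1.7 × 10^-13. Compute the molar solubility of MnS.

MnS(s) ⇌ Mn^2+(aq) + S^2-(aq)
Ksp = [Mn^2+][S^2-]
For each mole of MnS that dissolves: [Mn^2+] = s, [S^2-] = s.
Ksp = s × s = s^2
s = √(1.7 × 10^-13) = 4.1 × 10^-7 M

s = 4.1 × 10^-7 M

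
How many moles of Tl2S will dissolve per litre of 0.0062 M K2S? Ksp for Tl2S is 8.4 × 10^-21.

Tl2S(s) ⇌ 2 Tl^+(aq) + S^2-(aq)
Ksp = [Tl^+]^2[S^2-]
Let s be the molar solubility in this solution. [Tl^+] = 2s, [S^2-] = 0.0062 + s ≈ 0.0062 (Ksp is small, so little additional dissolves).
Ksp ≈ (2s)^2 × 0.0062
s = 5.8 × 10^-10 M
Check: s = 5.8 x 10^-10 ≪ 0.0062, so the approximation is valid.

s ≈ 5.8 x 10^-10 M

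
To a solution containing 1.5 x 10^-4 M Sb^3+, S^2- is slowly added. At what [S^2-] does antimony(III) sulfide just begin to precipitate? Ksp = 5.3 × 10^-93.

Sb2S3(s) ⇌ 2 Sb^3+(aq) + 3 S^2-(aq)
Ksp = [Sb^3+]^2[S^2-]^3
Precipitation begins when Q = Ksp. With [Sb^3+] = 1.5 x 10^-4 M:
5.3 × 10^-93 = (1.5 x 10^-4)^2 × [S^2-]^3
[S^2-] = (5.3 × 10^-93 / 2.25 × 10^-8)^(1/3) = 6.2 x 10^-29 M

[S^2-] = 6.2e-29 M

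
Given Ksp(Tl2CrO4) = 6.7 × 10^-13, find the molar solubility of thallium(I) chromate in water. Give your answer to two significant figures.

Tl2CrO4(s) ⇌ 2 Tl^+ + CrO4^2-
Ksp = [Tl^+]^2[CrO4^2-]
For each mole of Tl2CrO4 that dissolves: [Tl^+] = 2s, [CrO4^2-] = s.
Substituting: Ksp = (2s)^2s = 4s^3
s = (6.7 × 10^-13 / 4)^(1/3) = 5.5 x 10^-5 M

s = 5.5e-5 M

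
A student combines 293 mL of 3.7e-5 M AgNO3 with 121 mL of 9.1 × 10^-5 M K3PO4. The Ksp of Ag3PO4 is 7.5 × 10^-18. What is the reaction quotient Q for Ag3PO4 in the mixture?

Total volume = 293 + 121 = 414 mL.
[Ag^+] = 3.7 × 10^-5 × (293/414) = 2.62 × 10^-5 M
[PO4^3-] = 9.1 × 10^-5 × (121/414) = 2.66 × 10^-5 M
Ag3PO4(s) ⇌ 3 Ag^+ + PO4^3-, so Q = [Ag^+]^3[PO4^3-]
Q = (2.62 × 10^-5)^3(2.66 × 10^-5) = 4.8 × 10^-19
Q < Ksp, so no precipitate of Ag3PO4 forms.

4.8 x 10^-19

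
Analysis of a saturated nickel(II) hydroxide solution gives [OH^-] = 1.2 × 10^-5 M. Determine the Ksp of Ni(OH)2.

Ksp ≈ 8.6 × 10^-16

Ni(OH)2(s) ⇌ Ni^2+(aq) + 2 OH^-(aq)
Stoichiometry gives [Ni^2+] = (1/2)[OH^-] = 6.00 x 10^-6 M.
Ksp = [Ni^2+][OH^-]^2
Ksp = 6.00 x 10^-6 × (1.2 x 10^-5)^2 = 8.6 × 10^-16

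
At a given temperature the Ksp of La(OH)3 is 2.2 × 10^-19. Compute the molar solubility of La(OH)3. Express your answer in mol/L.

La(OH)3(s) <=> La^3+(aq) + 3 OH^-(aq)
Ksp = [La^3+][OH^-]^3
For each mole of La(OH)3 that dissolves: [La^3+] = s, [OH^-] = 3s.
Substituting: Ksp = s(3s)^3 = 27s^4
s = (2.2 × 10^-19 / 27)^(1/4) = 9.5 × 10^-6 M

9.5e-6 M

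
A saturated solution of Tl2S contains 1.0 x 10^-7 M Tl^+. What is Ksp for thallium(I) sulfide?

Tl2S(s) ⇌ 2 Tl^+(aq) + S^2-(aq)
Stoichiometry gives [S^2-] = (1/2)[Tl^+] = 5.00 × 10^-8 M.
Ksp = [Tl^+]^2[S^2-]
Ksp = (1.0 x 10^-7)^2 × 5.00 x 10^-8 = 5.0 x 10^-22

Ksp ≈ 5.0 × 10^-22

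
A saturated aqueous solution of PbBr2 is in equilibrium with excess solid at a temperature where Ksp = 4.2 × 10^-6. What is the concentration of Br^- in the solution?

PbBr2(s) ⇌ Pb^2+ + 2 Br^-
Ksp = [Pb^2+][Br^-]^2
With molar solubility s: [Pb^2+] = s, [Br^-] = 2s.
So Ksp = s × (2s)^2 = 4s^3
s^3 = 4.2 × 10^-6 / 4, so s = 1.02 × 10^-2 M
[Br^-] = 2s = 2.0 × 10^-2 M

2.0 × 10^-2 M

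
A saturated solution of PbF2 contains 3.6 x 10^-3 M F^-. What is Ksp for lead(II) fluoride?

PbF2(s) ⇌ Pb^2+(aq) + 2 F^-(aq)
Stoichiometry gives [Pb^2+] = (1/2)[F^-] = 1.80 × 10^-3 M.
Ksp = [Pb^2+][F^-]^2
Ksp = 1.80 × 10^-3 × (3.6 × 10^-3)^2 = 2.3 x 10^-8

2.3e-8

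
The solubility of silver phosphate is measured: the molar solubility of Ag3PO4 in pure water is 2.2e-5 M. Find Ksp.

Ag3PO4(s) <=> 3 Ag^+ + PO4^3-
Let s = molar solubility. Then [Ag^+] = 3s and [PO4^3-] = s.
Ksp = [Ag^+]^3[PO4^3-]
Substituting: Ksp = (3s)^3s = 27s^4
Ksp = 27 × (2.2 × 10^-5)^4 = 6.3 × 10^-18

Ksp ≈ 6.3 × 10^-18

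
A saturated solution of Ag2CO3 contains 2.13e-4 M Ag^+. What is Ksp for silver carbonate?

Ksp ≈ 4.83 x 10^-12

Ag2CO3(s) ⇌ 2 Ag^+(aq) + CO3^2-(aq)
Stoichiometry gives [CO3^2-] = (1/2)[Ag^+] = 1.065 × 10^-4 M.
Ksp = [Ag^+]^2[CO3^2-]
Ksp = (2.13 × 10^-4)^2 × 1.065 × 10^-4 = 4.83 × 10^-12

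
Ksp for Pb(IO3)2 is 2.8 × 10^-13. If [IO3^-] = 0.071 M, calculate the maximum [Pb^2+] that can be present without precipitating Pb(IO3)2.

Pb(IO3)2(s) <=> Pb^2+ + 2 IO3^-
Ksp = [Pb^2+][IO3^-]^2
Precipitation begins when Q = Ksp. With [IO3^-] = 0.071 M:
2.8 × 10^-13 = (0.071)^2 × [Pb^2+]
[Pb^2+] = (2.8 × 10^-13 / 5.04 × 10^-3) = 5.6 × 10^-11 M

[Pb^2+] ≈ 5.6e-11 M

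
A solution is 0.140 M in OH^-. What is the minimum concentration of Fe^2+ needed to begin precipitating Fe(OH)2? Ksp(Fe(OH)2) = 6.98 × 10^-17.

3.56 × 10^-15 M

Fe(OH)2(s) ⇌ Fe^2+(aq) + 2 OH^-(aq)
Ksp = [Fe^2+][OH^-]^2
Precipitation begins when Q = Ksp. With [OH^-] = 0.140 M:
6.98 × 10^-17 = (0.140)^2 × [Fe^2+]
[Fe^2+] = (6.98 × 10^-17 / 1.960 × 10^-2) = 3.56 × 10^-15 M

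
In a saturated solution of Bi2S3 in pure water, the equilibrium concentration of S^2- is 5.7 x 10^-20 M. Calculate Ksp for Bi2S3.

Bi2S3(s) ⇌ 2 Bi^3+(aq) + 3 S^2-(aq)
Stoichiometry gives [Bi^3+] = (2/3)[S^2-] = 3.80 × 10^-20 M.
Ksp = [Bi^3+]^2[S^2-]^3
Ksp = (3.80 × 10^-20)^2 × (5.7 x 10^-20)^3 = 2.7 x 10^-97

Ksp = 2.7 × 10^-97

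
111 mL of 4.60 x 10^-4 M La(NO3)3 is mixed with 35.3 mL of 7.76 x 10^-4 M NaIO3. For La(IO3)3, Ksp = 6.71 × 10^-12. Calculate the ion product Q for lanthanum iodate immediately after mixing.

Q ≈ 2.29 × 10^-15

Total volume = 111 + 35.3 = 146.3 mL.
[La^3+] = 4.60 × 10^-4 × (111/146.3) = 3.490 × 10^-4 M
[IO3^-] = 7.76 × 10^-4 × (35.3/146.3) = 1.872 × 10^-4 M
La(IO3)3(s) <=> La^3+ + 3 IO3^-, so Q = [La^3+][IO3^-]^3
Q = (3.490 × 10^-4)(1.872 × 10^-4)^3 = 2.29 x 10^-15
Q < Ksp, so no precipitate of La(IO3)3 forms.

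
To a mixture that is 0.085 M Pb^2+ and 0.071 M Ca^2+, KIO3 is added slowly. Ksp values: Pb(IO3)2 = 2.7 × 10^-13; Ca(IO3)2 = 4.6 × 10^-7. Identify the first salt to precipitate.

Pb(IO3)2

Precipitation of each salt starts when its ion product equals its Ksp.
For Pb(IO3)2: 2.7 × 10^-13 = 0.085 × [IO3^-]^2  ⇒  [IO3^-] = 1.8 x 10^-6 M.
For Ca(IO3)2: 4.6 × 10^-7 = 0.071 × [IO3^-]^2  ⇒  [IO3^-] = 2.5 × 10^-3 M.
The salt with the lower threshold [IO3^-] precipitates first: Pb(IO3)2.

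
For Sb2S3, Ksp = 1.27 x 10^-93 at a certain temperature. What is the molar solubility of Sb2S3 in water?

Sb2S3(s) <=> 2 Sb^3+(aq) + 3 S^2-(aq)
Ksp = [Sb^3+]^2[S^2-]^3
For each mole of Sb2S3 that dissolves: [Sb^3+] = 2s, [S^2-] = 3s.
Substituting: Ksp = (2s)^2(3s)^3 = 108s^5
s^5 = 1.27 x 10^-93 / 108, so s = 1.03 x 10^-19 M

s ≈ 1.03 x 10^-19 M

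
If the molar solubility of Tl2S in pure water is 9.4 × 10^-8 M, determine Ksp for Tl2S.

Ksp = 3.3 x 10^-21

Tl2S(s) ⇌ 2 Tl^+ + S^2-
If s mol/L of Tl2S dissolves, [Tl^+] = 2s and [S^2-] = s.
Ksp = [Tl^+]^2[S^2-]
Substituting: Ksp = (2s)^2s = 4s^3
With s = 9.4 x 10^-8: Ksp = 3.3 × 10^-21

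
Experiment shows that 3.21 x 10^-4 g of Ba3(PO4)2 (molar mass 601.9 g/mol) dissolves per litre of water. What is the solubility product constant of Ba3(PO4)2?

Molar solubility s = (3.21 × 10^-4 g/L) / (601.9 g/mol) = 5.333 x 10^-7 M.
Ba3(PO4)2(s) ⇌ 3 Ba^2+ + 2 PO4^3-
If s mol/L of Ba3(PO4)2 dissolves, [Ba^2+] = 3s and [PO4^3-] = 2s.
Ksp = [Ba^2+]^3[PO4^3-]^2
So Ksp = (3s)^3 × (2s)^2 = 108s^5
Ksp = 108 × (5.333 × 10^-7)^5 = 4.66 x 10^-30

Ksp ≈ 4.66e-30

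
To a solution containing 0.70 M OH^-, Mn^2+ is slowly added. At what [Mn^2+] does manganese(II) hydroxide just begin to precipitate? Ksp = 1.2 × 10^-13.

[Mn^2+] = 2.4e-13 M

Mn(OH)2(s) <=> Mn^2+(aq) + 2 OH^-(aq)
Ksp = [Mn^2+][OH^-]^2
Precipitation begins when Q = Ksp. With [OH^-] = 0.70 M:
1.2 × 10^-13 = (0.70)^2 × [Mn^2+]
[Mn^2+] = (1.2 × 10^-13 / 4.90 x 10^-1) = 2.4 x 10^-13 M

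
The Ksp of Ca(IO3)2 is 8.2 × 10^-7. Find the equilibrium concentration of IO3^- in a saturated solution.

Ca(IO3)2(s) ⇌ Ca^2+ + 2 IO3^-
Ksp = [Ca^2+][IO3^-]^2
For each mole of Ca(IO3)2 that dissolves: [Ca^2+] = s, [IO3^-] = 2s.
Ksp = s(2s)^2 = 4s^3
Solving, s = (8.2 × 10^-7/4)^(1/3) = 5.90 x 10^-3 M
[IO3^-] = 2s = 1.2 × 10^-2 M

[IO3^-] ≈ 0.012 M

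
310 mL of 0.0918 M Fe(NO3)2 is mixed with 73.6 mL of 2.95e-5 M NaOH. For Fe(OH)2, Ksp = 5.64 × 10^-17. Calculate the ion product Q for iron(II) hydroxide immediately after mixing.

Q ≈ 2.38 × 10^-12

Total volume = 310 + 73.6 = 383.6 mL.
[Fe^2+] = 9.18 × 10^-2 × (310/383.6) = 7.419 x 10^-2 M
[OH^-] = 2.95 x 10^-5 × (73.6/383.6) = 5.660 × 10^-6 M
Fe(OH)2(s) ⇌ Fe^2+ + 2 OH^-, so Q = [Fe^2+][OH^-]^2
Q = (7.419 × 10^-2)(5.660 x 10^-6)^2 = 2.38 x 10^-12
Q > Ksp, so Fe(OH)2 will precipitate.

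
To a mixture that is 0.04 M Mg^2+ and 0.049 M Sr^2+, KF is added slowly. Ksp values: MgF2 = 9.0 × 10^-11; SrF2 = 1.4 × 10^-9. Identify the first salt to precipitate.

MgF2

Precipitation of each salt starts when its ion product equals its Ksp.
For MgF2: 9.0 × 10^-11 = 0.04 × [F^-]^2  ⇒  [F^-] = 4.7 × 10^-5 M.
For SrF2: 1.4 × 10^-9 = 0.049 × [F^-]^2  ⇒  [F^-] = 1.7 × 10^-4 M.
The salt with the lower threshold [F^-] precipitates first: MgF2.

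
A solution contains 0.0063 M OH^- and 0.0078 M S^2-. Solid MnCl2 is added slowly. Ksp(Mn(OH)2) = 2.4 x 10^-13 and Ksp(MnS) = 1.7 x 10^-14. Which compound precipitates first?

MnS

Precipitation of each salt starts when its ion product equals its Ksp.
For Mn(OH)2: 2.4 x 10^-13 = (0.0063)^2 × [Mn^2+]  ⇒  [Mn^2+] = 6.0 × 10^-9 M.
For MnS: 1.7 x 10^-14 = 0.0078 × [Mn^2+]  ⇒  [Mn^2+] = 2.2 × 10^-12 M.
The salt with the lower threshold [Mn^2+] precipitates first: MnS.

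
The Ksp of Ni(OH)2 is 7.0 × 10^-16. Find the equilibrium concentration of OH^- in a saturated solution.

Ni(OH)2(s) ⇌ Ni^2+ + 2 OH^-
Ksp = [Ni^2+][OH^-]^2
Let s = molar solubility. Then [Ni^2+] = s and [OH^-] = 2s.
Ksp = s(2s)^2 = 4s^3
s^3 = 7.0 × 10^-16 / 4, so s = 5.59 × 10^-6 M
[OH^-] = 2s = 1.1 × 10^-5 M

1.1e-5 M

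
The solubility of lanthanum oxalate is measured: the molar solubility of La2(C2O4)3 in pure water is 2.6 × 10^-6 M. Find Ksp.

Ksp = 1.3e-26

La2(C2O4)3(s) ⇌ 2 La^3+ + 3 C2O4^2-
Let s = molar solubility. Then [La^3+] = 2s and [C2O4^2-] = 3s.
Ksp = [La^3+]^2[C2O4^2-]^3
Ksp = (2s)^2(3s)^3 = 108s^5
Ksp = 108 × (2.6 x 10^-6)^5 = 1.3 x 10^-26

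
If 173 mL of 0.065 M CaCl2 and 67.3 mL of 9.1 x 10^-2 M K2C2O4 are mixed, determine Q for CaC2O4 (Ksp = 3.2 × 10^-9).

Total volume = 173 + 67.3 = 240.3 mL.
[Ca^2+] = 6.5 x 10^-2 × (173/240.3) = 4.68 × 10^-2 M
[C2O4^2-] = 9.1 × 10^-2 × (67.3/240.3) = 2.55 × 10^-2 M
CaC2O4(s) <=> Ca^2+ + C2O4^2-, so Q = [Ca^2+][C2O4^2-]
Q = (4.68 × 10^-2)(2.55 × 10^-2) = 1.2 x 10^-3
Q > Ksp, so CaC2O4 will precipitate.

Q ≈ 1.2e-3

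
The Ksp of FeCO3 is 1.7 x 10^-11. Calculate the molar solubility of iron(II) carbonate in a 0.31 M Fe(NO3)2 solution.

FeCO3(s) <=> Fe^2+(aq) + CO3^2-(aq)
Ksp = [Fe^2+][CO3^2-]
Let s be the molar solubility in this solution. [Fe^2+] = 0.31 + s ≈ 0.31, [CO3^2-] = s (common-ion effect: Fe^2+ is already 0.31 M).
Ksp ≈ 0.31 × s
s = 5.5 × 10^-11 M
Check: s = 5.5 × 10^-11 ≪ 0.31, so the approximation is valid.

s = 5.5 x 10^-11 M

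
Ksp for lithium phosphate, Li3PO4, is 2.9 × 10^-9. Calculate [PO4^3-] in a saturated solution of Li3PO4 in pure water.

Li3PO4(s) <=> 3 Li^+ + PO4^3-
Ksp = [Li^+]^3[PO4^3-]
Let s = molar solubility. Then [Li^+] = 3s and [PO4^3-] = s.
Substituting: Ksp = (3s)^3s = 27s^4
s = (2.9 × 10^-9 / 27)^(1/4) = 3.22 × 10^-3 M
[PO4^3-] = s = 3.2 × 10^-3 M

[PO4^3-] = 3.2 × 10^-3 M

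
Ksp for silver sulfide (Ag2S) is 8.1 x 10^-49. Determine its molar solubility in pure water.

Ag2S(s) ⇌ 2 Ag^+ + S^2-
Ksp = [Ag^+]^2[S^2-]
If s mol/L of Ag2S dissolves, [Ag^+] = 2s and [S^2-] = s.
So Ksp = (2s)^2 × s = 4s^3
Solving, s = (8.1 x 10^-49/4)^(1/3) = 5.9 × 10^-17 M

s = 5.9 × 10^-17 M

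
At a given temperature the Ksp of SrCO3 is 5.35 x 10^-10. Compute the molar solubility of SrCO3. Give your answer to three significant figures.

SrCO3(s) ⇌ Sr^2+ + CO3^2-
Ksp = [Sr^2+][CO3^2-]
With molar solubility s: [Sr^2+] = s, [CO3^2-] = s.
Ksp = (s)(s) = s^2
s = (5.35 x 10^-10)^(1/2) = 2.31 x 10^-5 M

s = 2.31e-5 M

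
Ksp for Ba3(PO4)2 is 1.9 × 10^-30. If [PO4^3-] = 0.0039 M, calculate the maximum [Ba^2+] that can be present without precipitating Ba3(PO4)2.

Ba3(PO4)2(s) <=> 3 Ba^2+(aq) + 2 PO4^3-(aq)
Ksp = [Ba^2+]^3[PO4^3-]^2
Precipitation begins when Q = Ksp. With [PO4^3-] = 0.0039 M:
1.9 × 10^-30 = (0.0039)^2 × [Ba^2+]^3
[Ba^2+] = (1.9 × 10^-30 / 1.52 x 10^-5)^(1/3) = 5.0 × 10^-9 M

5.0 × 10^-9 M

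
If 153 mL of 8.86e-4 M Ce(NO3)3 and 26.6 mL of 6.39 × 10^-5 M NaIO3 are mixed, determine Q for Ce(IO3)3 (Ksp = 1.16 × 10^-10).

Total volume = 153 + 26.6 = 179.6 mL.
[Ce^3+] = 8.86 × 10^-4 × (153/179.6) = 7.548 x 10^-4 M
[IO3^-] = 6.39 × 10^-5 × (26.6/179.6) = 9.464 × 10^-6 M
Ce(IO3)3(s) ⇌ Ce^3+(aq) + 3 IO3^-(aq), so Q = [Ce^3+][IO3^-]^3
Q = (7.548 × 10^-4)(9.464 x 10^-6)^3 = 6.40 × 10^-19
Q < Ksp, so no precipitate of Ce(IO3)3 forms.

Q = 6.40 × 10^-19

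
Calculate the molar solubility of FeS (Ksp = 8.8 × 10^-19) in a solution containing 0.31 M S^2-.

FeS(s) ⇌ Fe^2+ + S^2-
Ksp = [Fe^2+][S^2-]
If s mol/L dissolves here, [Fe^2+] = s, [S^2-] = 0.31 + s ≈ 0.31 (since the S^2- already present dominates).
Ksp ≈ s × 0.31
s = 2.8 × 10^-18 M
Check: s = 2.8 × 10^-18 ≪ 0.31, so the approximation is valid.

s = 2.8 x 10^-18 M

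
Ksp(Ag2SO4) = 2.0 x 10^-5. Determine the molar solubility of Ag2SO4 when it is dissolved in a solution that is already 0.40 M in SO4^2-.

s ≈ 3.5e-3 M

Ag2SO4(s) <=> 2 Ag^+(aq) + SO4^2-(aq)
Ksp = [Ag^+]^2[SO4^2-]
Let s be the molar solubility in this solution. [Ag^+] = 2s, [SO4^2-] = 0.40 + s ≈ 0.40 (common-ion effect: SO4^2- is already 0.40 M).
Ksp ≈ (2s)^2 × 0.40
s = 3.5 x 10^-3 M
Check: s = 3.5 x 10^-3 ≪ 0.40, so the approximation is valid.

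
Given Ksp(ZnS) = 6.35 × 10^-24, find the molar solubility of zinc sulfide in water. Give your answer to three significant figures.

s ≈ 2.52e-12 M

ZnS(s) ⇌ Zn^2+(aq) + S^2-(aq)
Ksp = [Zn^2+][S^2-]
For each mole of ZnS that dissolves: [Zn^2+] = s, [S^2-] = s.
Ksp = (s)(s) = s^2
s = √(6.35 × 10^-24) = 2.52 × 10^-12 M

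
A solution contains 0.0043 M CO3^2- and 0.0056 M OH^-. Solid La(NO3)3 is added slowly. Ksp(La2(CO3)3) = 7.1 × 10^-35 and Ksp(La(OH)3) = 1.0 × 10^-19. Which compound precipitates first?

Precipitation of each salt starts when its ion product equals its Ksp.
For La2(CO3)3: 7.1 × 10^-35 = (0.0043)^3 × [La^3+]^2  ⇒  [La^3+] = 3.0 × 10^-14 M.
For La(OH)3: 1.0 × 10^-19 = (0.0056)^3 × [La^3+]  ⇒  [La^3+] = 5.7 × 10^-13 M.
The salt with the lower threshold [La^3+] precipitates first: La2(CO3)3.

La2(CO3)3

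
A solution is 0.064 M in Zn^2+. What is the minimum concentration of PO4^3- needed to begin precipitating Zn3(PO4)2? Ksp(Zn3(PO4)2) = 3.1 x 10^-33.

Zn3(PO4)2(s) <=> 3 Zn^2+(aq) + 2 PO4^3-(aq)
Ksp = [Zn^2+]^3[PO4^3-]^2
Precipitation begins when Q = Ksp. With [Zn^2+] = 0.064 M:
3.1 x 10^-33 = (0.064)^3 × [PO4^3-]^2
[PO4^3-] = (3.1 x 10^-33 / 2.62 × 10^-4)^(1/2) = 3.4 × 10^-15 M

[PO4^3-] ≈ 3.4 × 10^-15 M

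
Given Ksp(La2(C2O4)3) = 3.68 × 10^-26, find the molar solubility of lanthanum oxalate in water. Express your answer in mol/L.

s ≈ 3.21 × 10^-6 M

La2(C2O4)3(s) <=> 2 La^3+(aq) + 3 C2O4^2-(aq)
Ksp = [La^3+]^2[C2O4^2-]^3
With molar solubility s: [La^3+] = 2s, [C2O4^2-] = 3s.
So Ksp = (2s)^2 × (3s)^3 = 108s^5
s^5 = 3.68 × 10^-26 / 108, so s = 3.21 × 10^-6 M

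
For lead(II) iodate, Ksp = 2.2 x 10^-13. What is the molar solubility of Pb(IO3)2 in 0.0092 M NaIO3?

Pb(IO3)2(s) ⇌ Pb^2+ + 2 IO3^-
Ksp = [Pb^2+][IO3^-]^2
If s mol/L dissolves here, [Pb^2+] = s, [IO3^-] = 0.0092 + 2s ≈ 0.0092 (since IO3^- from NaIO3 dominates).
Ksp ≈ s × (0.0092)^2
s = 2.6 × 10^-9 M
Check: 2s = 5.2 × 10^-9 ≪ 0.0092, so the approximation is valid.

2.6 x 10^-9 M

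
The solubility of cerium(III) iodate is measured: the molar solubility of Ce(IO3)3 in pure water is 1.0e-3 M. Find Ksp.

Ksp ≈ 2.7 × 10^-11

Ce(IO3)3(s) ⇌ Ce^3+(aq) + 3 IO3^-(aq)
Let s = molar solubility. Then [Ce^3+] = s and [IO3^-] = 3s.
Ksp = [Ce^3+][IO3^-]^3
Substituting: Ksp = s(3s)^3 = 27s^4
With s = 1.0 × 10^-3: Ksp = 2.7 × 10^-11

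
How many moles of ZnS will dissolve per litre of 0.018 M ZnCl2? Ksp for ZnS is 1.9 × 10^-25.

s ≈ 1.1 x 10^-23 M

ZnS(s) ⇌ Zn^2+(aq) + S^2-(aq)
Ksp = [Zn^2+][S^2-]
Let s = moles of ZnS that dissolve per litre. [Zn^2+] = 0.018 + s ≈ 0.018, [S^2-] = s (Ksp is small, so little additional dissolves).
Ksp ≈ 0.018 × s
s = 1.1 × 10^-23 M
Check: s = 1.1 x 10^-23 ≪ 0.018, so the approximation is valid.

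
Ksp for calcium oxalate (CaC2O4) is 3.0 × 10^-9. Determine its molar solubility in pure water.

s ≈ 5.5e-5 M

CaC2O4(s) ⇌ Ca^2+ + C2O4^2-
Ksp = [Ca^2+][C2O4^2-]
Let s = molar solubility. Then [Ca^2+] = s and [C2O4^2-] = s.
Ksp = s^2
s = √(3.0 × 10^-9) = 5.5 × 10^-5 M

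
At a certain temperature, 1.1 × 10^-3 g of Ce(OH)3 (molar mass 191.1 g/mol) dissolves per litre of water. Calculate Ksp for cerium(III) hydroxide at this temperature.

Ksp = 3.0 x 10^-20

Molar solubility s = (1.1 × 10^-3 g/L) / (191.1 g/mol) = 5.76 x 10^-6 M.
Ce(OH)3(s) ⇌ Ce^3+ + 3 OH^-
With molar solubility s: [Ce^3+] = s, [OH^-] = 3s.
Ksp = [Ce^3+][OH^-]^3
So Ksp = s × (3s)^3 = 27s^4
Ksp = 27 × (5.76 x 10^-6)^4 = 3.0 × 10^-20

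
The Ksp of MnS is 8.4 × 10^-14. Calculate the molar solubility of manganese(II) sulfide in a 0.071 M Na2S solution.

s ≈ 1.2 x 10^-12 M

MnS(s) ⇌ Mn^2+(aq) + S^2-(aq)
Ksp = [Mn^2+][S^2-]
Let s = moles of MnS that dissolve per litre. [Mn^2+] = s, [S^2-] = 0.071 + s ≈ 0.071 (since S^2- from Na2S dominates).
Ksp ≈ s × 0.071
s = 1.2 x 10^-12 M
Check: s = 1.2 × 10^-12 ≪ 0.071, so the approximation is valid.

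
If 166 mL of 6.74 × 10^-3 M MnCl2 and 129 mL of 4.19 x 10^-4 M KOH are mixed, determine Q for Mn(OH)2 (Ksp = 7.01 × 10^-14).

Total volume = 166 + 129 = 295 mL.
[Mn^2+] = 6.74 × 10^-3 × (166/295) = 3.793 × 10^-3 M
[OH^-] = 4.19 x 10^-4 × (129/295) = 1.832 × 10^-4 M
Mn(OH)2(s) ⇌ Mn^2+(aq) + 2 OH^-(aq), so Q = [Mn^2+][OH^-]^2
Q = (3.793 × 10^-3)(1.832 × 10^-4)^2 = 1.27 × 10^-10
Q > Ksp, so Mn(OH)2 will precipitate.

Q ≈ 1.27 x 10^-10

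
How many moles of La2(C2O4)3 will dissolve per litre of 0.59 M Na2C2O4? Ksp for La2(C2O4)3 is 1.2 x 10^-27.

3.8 × 10^-14 M

La2(C2O4)3(s) ⇌ 2 La^3+(aq) + 3 C2O4^2-(aq)
Ksp = [La^3+]^2[C2O4^2-]^3
If s mol/L dissolves here, [La^3+] = 2s, [C2O4^2-] = 0.59 + 3s ≈ 0.59 (common-ion effect: C2O4^2- is already 0.59 M).
Ksp ≈ (2s)^2 × (0.59)^3
s = 3.8 x 10^-14 M
Check: 3s = 1.1 × 10^-13 ≪ 0.59, so the approximation is valid.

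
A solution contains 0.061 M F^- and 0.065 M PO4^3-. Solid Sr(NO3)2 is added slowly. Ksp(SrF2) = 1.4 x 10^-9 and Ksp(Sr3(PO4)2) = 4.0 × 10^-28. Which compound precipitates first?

Each salt begins to precipitate when Q = Ksp, i.e. when [Sr^2+] reaches its threshold.
For SrF2: 1.4 x 10^-9 = (0.061)^2 × [Sr^2+]  ⇒  [Sr^2+] = 3.8 × 10^-7 M.
For Sr3(PO4)2: 4.0 × 10^-28 = (0.065)^2 × [Sr^2+]^3  ⇒  [Sr^2+] = 4.6 × 10^-9 M.
The salt with the lower threshold [Sr^2+] precipitates first: Sr3(PO4)2.

Sr3(PO4)2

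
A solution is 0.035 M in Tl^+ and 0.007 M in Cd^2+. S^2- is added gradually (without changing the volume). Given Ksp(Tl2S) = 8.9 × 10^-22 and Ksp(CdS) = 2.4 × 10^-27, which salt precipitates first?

CdS

Each salt begins to precipitate when Q = Ksp, i.e. when [S^2-] reaches its threshold.
For Tl2S: 8.9 × 10^-22 = (0.035)^2 × [S^2-]  ⇒  [S^2-] = 7.3 × 10^-19 M.
For CdS: 2.4 × 10^-27 = 0.007 × [S^2-]  ⇒  [S^2-] = 3.4 × 10^-25 M.
The salt with the lower threshold [S^2-] precipitates first: CdS.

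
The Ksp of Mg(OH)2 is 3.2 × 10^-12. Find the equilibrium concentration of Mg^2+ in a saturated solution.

9.3 × 10^-5 M

Mg(OH)2(s) ⇌ Mg^2+ + 2 OH^-
Ksp = [Mg^2+][OH^-]^2
Let s = molar solubility. Then [Mg^2+] = s and [OH^-] = 2s.
So Ksp = s × (2s)^2 = 4s^3
s = (3.2 × 10^-12 / 4)^(1/3) = 9.28 × 10^-5 M
[Mg^2+] = s = 9.3 × 10^-5 M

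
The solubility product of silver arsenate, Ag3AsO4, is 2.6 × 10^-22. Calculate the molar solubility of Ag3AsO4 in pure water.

Ag3AsO4(s) ⇌ 3 Ag^+(aq) + AsO4^3-(aq)
Ksp = [Ag^+]^3[AsO4^3-]
With molar solubility s: [Ag^+] = 3s, [AsO4^3-] = s.
Ksp = (3s)^3s = 27s^4
s^4 = 2.6 × 10^-22 / 27, so s = 1.8 × 10^-6 M

s = 1.8 × 10^-6 M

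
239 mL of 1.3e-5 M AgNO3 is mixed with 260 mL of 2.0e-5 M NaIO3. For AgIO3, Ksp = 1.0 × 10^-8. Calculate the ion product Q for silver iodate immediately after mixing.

Total volume = 239 + 260 = 499 mL.
[Ag^+] = 1.3 × 10^-5 × (239/499) = 6.23 × 10^-6 M
[IO3^-] = 2.0 x 10^-5 × (260/499) = 1.04 x 10^-5 M
AgIO3(s) ⇌ Ag^+ + IO3^-, so Q = [Ag^+][IO3^-]
Q = (6.23 × 10^-6)(1.04 × 10^-5) = 6.5 x 10^-11
Q < Ksp, so no precipitate of AgIO3 forms.

6.5 × 10^-11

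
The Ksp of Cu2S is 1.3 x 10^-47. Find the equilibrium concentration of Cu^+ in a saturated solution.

[Cu^+] = 3.0e-16 M

Cu2S(s) ⇌ 2 Cu^+(aq) + S^2-(aq)
Ksp = [Cu^+]^2[S^2-]
For each mole of Cu2S that dissolves: [Cu^+] = 2s, [S^2-] = s.
Substituting: Ksp = (2s)^2s = 4s^3
Solving, s = (1.3 x 10^-47/4)^(1/3) = 1.48 × 10^-16 M
[Cu^+] = 2s = 3.0 × 10^-16 M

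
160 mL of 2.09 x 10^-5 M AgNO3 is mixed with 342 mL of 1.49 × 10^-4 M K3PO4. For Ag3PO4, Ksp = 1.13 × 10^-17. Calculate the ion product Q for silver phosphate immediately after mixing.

3.00 x 10^-20

Total volume = 160 + 342 = 502 mL.
[Ag^+] = 2.09 × 10^-5 × (160/502) = 6.661 × 10^-6 M
[PO4^3-] = 1.49 × 10^-4 × (342/502) = 1.015 x 10^-4 M
Ag3PO4(s) ⇌ 3 Ag^+ + PO4^3-, so Q = [Ag^+]^3[PO4^3-]
Q = (6.661 × 10^-6)^3(1.015 × 10^-4) = 3.00 x 10^-20
Q < Ksp, so no precipitate of Ag3PO4 forms.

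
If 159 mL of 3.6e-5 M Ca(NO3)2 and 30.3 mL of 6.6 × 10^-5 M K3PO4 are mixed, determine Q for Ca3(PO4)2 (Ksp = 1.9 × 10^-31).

Q ≈ 3.1 × 10^-24

Total volume = 159 + 30.3 = 189.3 mL.
[Ca^2+] = 3.6 x 10^-5 × (159/189.3) = 3.02 × 10^-5 M
[PO4^3-] = 6.6 x 10^-5 × (30.3/189.3) = 1.06 × 10^-5 M
Ca3(PO4)2(s) ⇌ 3 Ca^2+ + 2 PO4^3-, so Q = [Ca^2+]^3[PO4^3-]^2
Q = (3.02 × 10^-5)^3(1.06 × 10^-5)^2 = 3.1 x 10^-24
Q > Ksp, so Ca3(PO4)2 will precipitate.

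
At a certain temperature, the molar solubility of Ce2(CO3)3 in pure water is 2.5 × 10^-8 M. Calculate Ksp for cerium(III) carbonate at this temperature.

1.1 × 10^-36

Ce2(CO3)3(s) <=> 2 Ce^3+ + 3 CO3^2-
With molar solubility s: [Ce^3+] = 2s, [CO3^2-] = 3s.
Ksp = [Ce^3+]^2[CO3^2-]^3
Substituting: Ksp = (2s)^2(3s)^3 = 108s^5
With s = 2.5 × 10^-8: Ksp = 1.1 × 10^-36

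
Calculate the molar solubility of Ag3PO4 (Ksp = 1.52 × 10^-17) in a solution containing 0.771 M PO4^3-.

s ≈ 9.00 x 10^-7 M

Ag3PO4(s) <=> 3 Ag^+(aq) + PO4^3-(aq)
Ksp = [Ag^+]^3[PO4^3-]
Let s = moles of Ag3PO4 that dissolve per litre. [Ag^+] = 3s, [PO4^3-] = 0.771 + s ≈ 0.771 (Ksp is small, so little additional dissolves).
Ksp ≈ (3s)^3 × 0.771
s = 9.00 × 10^-7 M
Check: s = 9.0 × 10^-7 ≪ 0.771, so the approximation is valid.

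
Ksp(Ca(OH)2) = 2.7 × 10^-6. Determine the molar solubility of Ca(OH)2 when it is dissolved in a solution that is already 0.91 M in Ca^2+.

Ca(OH)2(s) ⇌ Ca^2+(aq) + 2 OH^-(aq)
Ksp = [Ca^2+][OH^-]^2
Let s be the molar solubility in this solution. [Ca^2+] = 0.91 + s ≈ 0.91, [OH^-] = 2s (since the Ca^2+ already present dominates).
Ksp ≈ 0.91 × (2s)^2
s = 8.6 × 10^-4 M
Check: s = 8.6 × 10^-4 ≪ 0.91, so the approximation is valid.

s ≈ 8.6 x 10^-4 M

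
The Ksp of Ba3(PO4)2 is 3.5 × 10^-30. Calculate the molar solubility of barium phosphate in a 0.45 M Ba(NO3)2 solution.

s = 3.1 x 10^-15 M

Ba3(PO4)2(s) <=> 3 Ba^2+(aq) + 2 PO4^3-(aq)
Ksp = [Ba^2+]^3[PO4^3-]^2
Let s = moles of Ba3(PO4)2 that dissolve per litre. [Ba^2+] = 0.45 + 3s ≈ 0.45, [PO4^3-] = 2s (Ksp is small, so little additional dissolves).
Ksp ≈ (0.45)^3 × (2s)^2
s = 3.1 × 10^-15 M
Check: 3s = 9.3 × 10^-15 ≪ 0.45, so the approximation is valid.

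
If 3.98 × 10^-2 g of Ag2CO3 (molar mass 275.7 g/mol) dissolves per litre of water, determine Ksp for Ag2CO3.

Molar solubility s = (3.98 × 10^-2 g/L) / (275.7 g/mol) = 1.444 x 10^-4 M.
Ag2CO3(s) ⇌ 2 Ag^+(aq) + CO3^2-(aq)
With molar solubility s: [Ag^+] = 2s, [CO3^2-] = s.
Ksp = [Ag^+]^2[CO3^2-]
Ksp = (2s)^2s = 4s^3
Ksp = 4 × (1.444 × 10^-4)^3 = 1.20 x 10^-11

Ksp = 1.20e-11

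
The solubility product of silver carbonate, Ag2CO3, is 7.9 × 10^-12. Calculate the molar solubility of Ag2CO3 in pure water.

1.3 × 10^-4 M

Ag2CO3(s) <=> 2 Ag^+(aq) + CO3^2-(aq)
Ksp = [Ag^+]^2[CO3^2-]
If s mol/L of Ag2CO3 dissolves, [Ag^+] = 2s and [CO3^2-] = s.
So Ksp = (2s)^2 × s = 4s^3
Solving, s = (7.9 × 10^-12/4)^(1/3) = 1.3 x 10^-4 M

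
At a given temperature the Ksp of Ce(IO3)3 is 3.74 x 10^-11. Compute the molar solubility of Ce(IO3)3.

1.08e-3 M

Ce(IO3)3(s) ⇌ Ce^3+(aq) + 3 IO3^-(aq)
Ksp = [Ce^3+][IO3^-]^3
With molar solubility s: [Ce^3+] = s, [IO3^-] = 3s.
So Ksp = s × (3s)^3 = 27s^4
s = (3.74 x 10^-11 / 27)^(1/4) = 1.08 × 10^-3 M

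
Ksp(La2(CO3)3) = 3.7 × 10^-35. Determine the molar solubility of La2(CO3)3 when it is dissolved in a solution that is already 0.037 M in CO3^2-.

s = 4.3 x 10^-16 M

La2(CO3)3(s) <=> 2 La^3+(aq) + 3 CO3^2-(aq)
Ksp = [La^3+]^2[CO3^2-]^3
Let s be the molar solubility in this solution. [La^3+] = 2s, [CO3^2-] = 0.037 + 3s ≈ 0.037 (Ksp is small, so little additional dissolves).
Ksp ≈ (2s)^2 × (0.037)^3
s = 4.3 × 10^-16 M
Check: 3s = 1.3 × 10^-15 ≪ 0.037, so the approximation is valid.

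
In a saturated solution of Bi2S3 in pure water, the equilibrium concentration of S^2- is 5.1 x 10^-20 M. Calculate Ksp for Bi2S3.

Bi2S3(s) ⇌ 2 Bi^3+ + 3 S^2-
Stoichiometry gives [Bi^3+] = (2/3)[S^2-] = 3.40 x 10^-20 M.
Ksp = [Bi^3+]^2[S^2-]^3
Ksp = (3.40 x 10^-20)^2 × (5.1 x 10^-20)^3 = 1.5 × 10^-97

1.5e-97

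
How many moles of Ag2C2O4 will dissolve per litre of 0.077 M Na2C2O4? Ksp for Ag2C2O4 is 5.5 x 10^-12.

4.2 × 10^-6 M

Ag2C2O4(s) <=> 2 Ag^+(aq) + C2O4^2-(aq)
Ksp = [Ag^+]^2[C2O4^2-]
If s mol/L dissolves here, [Ag^+] = 2s, [C2O4^2-] = 0.077 + s ≈ 0.077 (common-ion effect: C2O4^2- is already 0.077 M).
Ksp ≈ (2s)^2 × 0.077
s = 4.2 x 10^-6 M
Check: s = 4.2 x 10^-6 ≪ 0.077, so the approximation is valid.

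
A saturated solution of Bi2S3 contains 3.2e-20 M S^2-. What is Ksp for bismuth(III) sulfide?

Bi2S3(s) ⇌ 2 Bi^3+(aq) + 3 S^2-(aq)
Stoichiometry gives [Bi^3+] = (2/3)[S^2-] = 2.13 × 10^-20 M.
Ksp = [Bi^3+]^2[S^2-]^3
Ksp = (2.13 × 10^-20)^2 × (3.2 × 10^-20)^3 = 1.5 × 10^-98

Ksp = 1.5 × 10^-98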